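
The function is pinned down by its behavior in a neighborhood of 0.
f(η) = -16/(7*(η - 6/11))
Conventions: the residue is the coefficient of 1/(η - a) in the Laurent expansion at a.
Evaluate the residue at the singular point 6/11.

At the order-1 pole 6/11 set g(η) = (η - (6/11))*f(η) = -16/7.
Simple pole: residue = g(a) at a = 6/11, which is -16/7.

The residue is -16/7.


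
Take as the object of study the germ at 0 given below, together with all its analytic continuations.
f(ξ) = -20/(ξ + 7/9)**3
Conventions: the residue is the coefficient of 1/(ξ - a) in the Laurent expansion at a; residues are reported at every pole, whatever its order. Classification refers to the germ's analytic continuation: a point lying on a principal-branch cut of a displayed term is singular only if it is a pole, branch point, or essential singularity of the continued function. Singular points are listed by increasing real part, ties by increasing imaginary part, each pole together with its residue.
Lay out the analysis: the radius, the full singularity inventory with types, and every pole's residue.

Denominator factor (ξ + 7/9)^3: pole of order 3 at -7/9, modulus 7/9.
The radius of convergence is the smallest modulus among the singular points: 7/9.
At the order-3 pole -7/9 set g(ξ) = (ξ - (-7/9))^3*f(ξ) = -20.
Order-3 pole: residue = g''(a)/2; g''(-7/9) = 0, so the residue is 0.

Radius of convergence at 0: 7/9.
At -7/9: a pole of order 3; residue 0.


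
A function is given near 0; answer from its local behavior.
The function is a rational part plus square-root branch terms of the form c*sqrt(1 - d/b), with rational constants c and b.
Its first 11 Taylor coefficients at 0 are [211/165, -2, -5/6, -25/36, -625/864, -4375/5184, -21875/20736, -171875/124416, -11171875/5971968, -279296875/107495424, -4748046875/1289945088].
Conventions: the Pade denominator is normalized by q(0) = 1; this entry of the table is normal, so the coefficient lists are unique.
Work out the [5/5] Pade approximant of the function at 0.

Taylor coefficients needed (read off): a_0 = 211/165, a_1 = -2, a_2 = -5/6, a_3 = -25/36, a_4 = -625/864, a_5 = -4375/5184, a_6 = -21875/20736, a_7 = -171875/124416, a_8 = -11171875/5971968, a_9 = -279296875/107495424, a_10 = -4748046875/1289945088.
Write the denominator as Q(d) = 1 + q1*d + q2*d^2 + q3*d^3 + q4*d^4 + q5*d^5. Requiring Q*f - P = O(d^11) with deg P <= 5 kills the coefficients of d^6..d^10 in Q*f:
  d^6: a_6 + q1*a_5 + q2*a_4 + q3*a_3 + q4*a_2 + q5*a_1 = 0, i.e. -21875/20736 + (-4375/5184)*q1 + (-625/864)*q2 + (-25/36)*q3 + (-5/6)*q4 + (-2)*q5 = 0.
  d^7: a_7 + q1*a_6 + q2*a_5 + q3*a_4 + q4*a_3 + q5*a_2 = 0, i.e. -171875/124416 + (-21875/20736)*q1 + (-4375/5184)*q2 + (-625/864)*q3 + (-25/36)*q4 + (-5/6)*q5 = 0.
  d^8: a_8 + q1*a_7 + q2*a_6 + q3*a_5 + q4*a_4 + q5*a_3 = 0, i.e. -11171875/5971968 + (-171875/124416)*q1 + (-21875/20736)*q2 + (-4375/5184)*q3 + (-625/864)*q4 + (-25/36)*q5 = 0.
  d^9: a_9 + q1*a_8 + q2*a_7 + q3*a_6 + q4*a_5 + q5*a_4 = 0, i.e. -279296875/107495424 + (-11171875/5971968)*q1 + (-171875/124416)*q2 + (-21875/20736)*q3 + (-4375/5184)*q4 + (-625/864)*q5 = 0.
  d^10: a_10 + q1*a_9 + q2*a_8 + q3*a_7 + q4*a_6 + q5*a_5 = 0, i.e. -4748046875/1289945088 + (-279296875/107495424)*q1 + (-11171875/5971968)*q2 + (-171875/124416)*q3 + (-21875/20736)*q4 + (-4375/5184)*q5 = 0.
Solving this linear system: q1 = -15/4, q2 = 175/36, q3 = -4375/1728, q4 = 3125/6912, q5 = -3125/248832.
The numerator is Q*f truncated at degree 5: P0 = a_0 = 211/165; P1 = a_1 + q1*a_0 = -299/44; P2 = a_2 + q1*a_1 + q2*a_0 = 15305/1188; P3 = a_3 + q1*a_2 + q2*a_1 + q3*a_0 = -600425/57024; P4 = a_4 + q1*a_3 + q2*a_2 + q3*a_1 + q4*a_0 = 791875/228096; P5 = a_5 + q1*a_4 + q2*a_3 + q3*a_2 + q4*a_1 + q5*a_0 = -2606875/8211456.

The Pade approximant has numerator coefficients [211/165, -299/44, 15305/1188, -600425/57024, 791875/228096, -2606875/8211456]; denominator coefficients [1, -15/4, 175/36, -4375/1728, 3125/6912, -3125/248832].


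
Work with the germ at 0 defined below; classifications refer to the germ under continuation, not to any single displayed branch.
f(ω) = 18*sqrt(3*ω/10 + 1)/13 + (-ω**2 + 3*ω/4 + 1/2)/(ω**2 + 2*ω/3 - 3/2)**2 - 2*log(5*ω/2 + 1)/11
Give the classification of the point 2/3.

Denominator factors: ω**2 + 2*ω/3 - 3/2 = -11/18 at ω = 2/3 — none vanishes.
Branch term log(1 - ω/(-2/5)): argument at 2/3 is 8/3, nonzero, so 2/3 is not its branch point (a point on a principal cut is still regular for the continued germ).
Branch term sqrt(1 - ω/(-10/3)): argument at 2/3 is 6/5, nonzero, so 2/3 is not its branch point (a point on a principal cut is still regular for the continued germ).
So the germ continues analytically to 2/3.

The point is a regular point.


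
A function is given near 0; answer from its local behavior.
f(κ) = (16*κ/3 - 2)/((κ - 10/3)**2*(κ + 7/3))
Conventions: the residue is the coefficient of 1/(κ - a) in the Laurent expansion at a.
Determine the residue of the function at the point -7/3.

At the order-1 pole -7/3 set g(κ) = (κ - (-7/3))*f(κ) = (16*κ/3 - 2)/(κ - 10/3)**2.
Simple pole: residue = g(a) at a = -7/3, which is -130/289.

The residue is -130/289.


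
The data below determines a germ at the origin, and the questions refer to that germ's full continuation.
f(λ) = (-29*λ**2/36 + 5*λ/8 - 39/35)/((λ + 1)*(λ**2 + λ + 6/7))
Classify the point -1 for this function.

The point is a pole of order 1.

The denominator factor λ + 1 vanishes at -1 and appears to the power 1; the numerator there equals -6413/2520, nonzero, and no other factor vanishes.
Hence a pole whose order is the multiplicity, 1.


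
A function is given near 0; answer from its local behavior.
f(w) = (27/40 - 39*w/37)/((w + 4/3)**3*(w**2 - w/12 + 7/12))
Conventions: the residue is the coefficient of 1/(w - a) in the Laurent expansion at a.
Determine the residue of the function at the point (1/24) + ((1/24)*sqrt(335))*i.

The factor w**2 - w/12 + 7/12 splits as (w - a)(w - a') with a = (1/24) + ((1/24)*sqrt(335))*i, a' = (1/24) - ((1/24)*sqrt(335))*i. At the order-1 pole a set g(w) = (w - a)*f(w) = [(27/40 - 39*w/37)/(w + 4/3)**3] / (w - a').
Simple pole: residue = g(a) at a = (1/24) + ((1/24)*sqrt(335))*i, which is (-59103027/521677060) + ((1240418853/174761815100)*sqrt(335))*i.

The residue is (-59103027/521677060) + ((1240418853/174761815100)*sqrt(335))*i.


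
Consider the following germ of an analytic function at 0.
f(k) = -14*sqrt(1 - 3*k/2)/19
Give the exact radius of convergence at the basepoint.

Branch term (-14/19)*sqrt(1 - k/(2/3)): its argument vanishes at k = 2/3, a square-root branch point, modulus 2/3.
The radius of convergence is the smallest modulus among the singular points: 2/3.

The radius of convergence is 2/3.


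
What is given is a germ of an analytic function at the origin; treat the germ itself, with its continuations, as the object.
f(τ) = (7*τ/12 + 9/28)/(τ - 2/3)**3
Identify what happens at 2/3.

The denominator factor τ - 2/3 vanishes at 2/3 and appears to the power 3; the numerator there equals 179/252, nonzero, and no other factor vanishes.
Hence a pole whose order is the multiplicity, 3.

The point is a pole of order 3.


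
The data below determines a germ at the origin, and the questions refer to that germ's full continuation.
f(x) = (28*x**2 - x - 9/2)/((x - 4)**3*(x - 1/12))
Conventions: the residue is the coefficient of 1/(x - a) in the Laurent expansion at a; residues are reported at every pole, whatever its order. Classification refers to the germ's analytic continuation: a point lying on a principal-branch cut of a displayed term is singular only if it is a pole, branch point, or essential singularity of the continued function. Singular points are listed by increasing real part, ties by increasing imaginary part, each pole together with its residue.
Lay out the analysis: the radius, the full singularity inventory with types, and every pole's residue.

Denominator factor (x - 4)^3: pole of order 3 at 4, modulus 4.
Denominator factor (x - 1/12): pole of order 1 at 1/12, modulus 1/12.
The radius of convergence is the smallest modulus among the singular points: 1/12.
At the order-1 pole 1/12 set g(x) = (x - (1/12))*f(x) = (28*x**2 - x - 9/2)/(x - 4)**3.
Simple pole: residue = g(a) at a = 1/12, which is 7584/103823.
At the order-3 pole 4 set g(x) = (x - (4))^3*f(x) = (28*x**2 - x - 9/2)/(x - 1/12).
Order-3 pole: residue = g''(a)/2; g''(4) = -15168/103823, so the residue is -7584/103823.
List the singular points by increasing real part (a conjugate pair: the negative imaginary part first).

Radius of convergence at 0: 1/12.
At 1/12: a pole of order 1; residue 7584/103823.
At 4: a pole of order 3; residue -7584/103823.


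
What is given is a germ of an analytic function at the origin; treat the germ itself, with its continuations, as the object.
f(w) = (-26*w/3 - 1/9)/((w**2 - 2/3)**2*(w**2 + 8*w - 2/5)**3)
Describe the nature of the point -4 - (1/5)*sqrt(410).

The point is a pole of order 3.

The denominator factor w**2 + 8*w - 2/5 vanishes at -4 - (1/5)*sqrt(410) and appears to the power 3; the numerator there equals 311/9 + (26/15)*sqrt(410), nonzero, and no other factor vanishes.
Hence a pole whose order is the multiplicity, 3.


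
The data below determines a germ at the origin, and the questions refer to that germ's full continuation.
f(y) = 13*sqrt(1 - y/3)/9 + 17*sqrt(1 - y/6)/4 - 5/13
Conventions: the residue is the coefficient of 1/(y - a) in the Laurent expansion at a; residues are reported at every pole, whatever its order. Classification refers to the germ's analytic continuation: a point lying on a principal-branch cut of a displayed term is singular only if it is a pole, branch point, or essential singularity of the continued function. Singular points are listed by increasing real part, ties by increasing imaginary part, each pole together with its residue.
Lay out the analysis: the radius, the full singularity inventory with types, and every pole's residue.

Branch term (13/9)*sqrt(1 - y/(3)): its argument vanishes at y = 3, a square-root branch point, modulus 3.
Branch term (17/4)*sqrt(1 - y/(6)): its argument vanishes at y = 6, a square-root branch point, modulus 6.
The radius of convergence is the smallest modulus among the singular points: 3.
List the singular points by increasing real part (a conjugate pair: the negative imaginary part first).

Radius of convergence at 0: 3.
At 3: an algebraic (square-root) branch point.
At 6: an algebraic (square-root) branch point.


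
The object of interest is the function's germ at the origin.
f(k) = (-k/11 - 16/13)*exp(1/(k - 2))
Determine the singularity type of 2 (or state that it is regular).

The exponent 1/(k - (2)) has a pole at 2, so exp(1/(k - (2))) takes every nonzero value near it: an essential singularity (not a pole of any order).

The point is an essential singularity.


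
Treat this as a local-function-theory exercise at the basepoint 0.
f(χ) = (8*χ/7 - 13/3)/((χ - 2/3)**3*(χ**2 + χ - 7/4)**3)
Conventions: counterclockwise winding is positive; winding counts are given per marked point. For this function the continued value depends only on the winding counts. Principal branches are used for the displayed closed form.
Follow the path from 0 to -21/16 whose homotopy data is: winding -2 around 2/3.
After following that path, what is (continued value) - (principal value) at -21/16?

The function is rational, hence single-valued: continuing it around any pole returns the same value, so the difference is 0.

Continued minus principal equals 0.


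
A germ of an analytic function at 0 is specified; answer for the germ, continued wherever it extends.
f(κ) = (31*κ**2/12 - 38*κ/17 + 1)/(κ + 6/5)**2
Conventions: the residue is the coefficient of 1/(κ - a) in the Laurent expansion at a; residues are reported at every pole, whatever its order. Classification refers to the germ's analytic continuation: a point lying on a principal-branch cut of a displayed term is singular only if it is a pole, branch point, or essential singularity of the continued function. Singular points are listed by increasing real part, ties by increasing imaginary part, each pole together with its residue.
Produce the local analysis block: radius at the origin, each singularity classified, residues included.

Radius of convergence at 0: 6/5.
At -6/5: a pole of order 2; residue -717/85.

Denominator factor (κ + 6/5)^2: pole of order 2 at -6/5, modulus 6/5.
The radius of convergence is the smallest modulus among the singular points: 6/5.
At the order-2 pole -6/5 set g(κ) = (κ - (-6/5))^2*f(κ) = 31*κ**2/12 - 38*κ/17 + 1.
Order-2 pole: residue = g'(a); g'(-6/5) = -717/85, so the residue is -717/85.


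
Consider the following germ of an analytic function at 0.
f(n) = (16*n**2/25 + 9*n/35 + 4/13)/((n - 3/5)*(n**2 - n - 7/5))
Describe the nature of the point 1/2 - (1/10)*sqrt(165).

The denominator factor n**2 - n - 7/5 vanishes at 1/2 - (1/10)*sqrt(165) and appears to the power 1; the numerator there equals 37589/22750 - (157/1750)*sqrt(165), nonzero, and no other factor vanishes.
Hence a pole whose order is the multiplicity, 1.

The point is a pole of order 1.


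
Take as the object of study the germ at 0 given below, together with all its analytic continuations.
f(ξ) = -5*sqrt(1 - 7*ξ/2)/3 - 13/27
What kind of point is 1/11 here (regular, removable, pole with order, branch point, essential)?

The point is a regular point.

There is no denominator, hence no pole anywhere.
Branch term sqrt(1 - ξ/(2/7)): argument at 1/11 is 15/22, nonzero, so 1/11 is not its branch point (a point on a principal cut is still regular for the continued germ).
So the germ continues analytically to 1/11.


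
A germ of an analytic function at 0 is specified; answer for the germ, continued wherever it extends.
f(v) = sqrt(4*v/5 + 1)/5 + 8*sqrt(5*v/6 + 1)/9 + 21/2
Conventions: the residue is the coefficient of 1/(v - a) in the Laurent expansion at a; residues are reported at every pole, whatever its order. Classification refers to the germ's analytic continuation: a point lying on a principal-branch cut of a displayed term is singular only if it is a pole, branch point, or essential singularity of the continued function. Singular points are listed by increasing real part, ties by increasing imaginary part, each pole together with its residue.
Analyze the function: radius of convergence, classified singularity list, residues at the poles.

Branch term (1/5)*sqrt(1 - v/(-5/4)): its argument vanishes at v = -5/4, a square-root branch point, modulus 5/4.
Branch term (8/9)*sqrt(1 - v/(-6/5)): its argument vanishes at v = -6/5, a square-root branch point, modulus 6/5.
The radius of convergence is the smallest modulus among the singular points: 6/5.
List the singular points by increasing real part (a conjugate pair: the negative imaginary part first).

Radius of convergence at 0: 6/5.
At -5/4: an algebraic (square-root) branch point.
At -6/5: an algebraic (square-root) branch point.


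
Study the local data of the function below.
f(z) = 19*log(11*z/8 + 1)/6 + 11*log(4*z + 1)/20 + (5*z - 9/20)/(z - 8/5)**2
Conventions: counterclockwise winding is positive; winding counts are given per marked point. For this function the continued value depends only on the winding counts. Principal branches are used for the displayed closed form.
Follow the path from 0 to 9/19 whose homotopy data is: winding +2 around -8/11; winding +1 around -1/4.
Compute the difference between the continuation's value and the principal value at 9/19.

The rational part is single-valued and drops out of the difference; each branch term changes only by its own monodromy.
(11/20)*log(1 - z/(-1/4)): each positive loop around -1/4 adds 2*pi*i to the log, so winding +1 contributes (11/20)*(1)*2*pi*i = (11/10)*pi*i.
(19/6)*log(1 - z/(-8/11)): each positive loop around -8/11 adds 2*pi*i to the log, so winding +2 contributes (19/6)*(2)*2*pi*i = (38/3)*pi*i.
Summing the contributions at z = 9/19 gives (413/30)*pi*i.

Continued minus principal equals (413/30)*pi*i.


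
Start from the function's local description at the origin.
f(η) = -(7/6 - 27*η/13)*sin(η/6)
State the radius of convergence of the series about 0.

The factor -sin(η/6) is entire and contributes no finite singular point.
The polynomial part has no poles.
No finite singular points: the Taylor series at 0 converges everywhere.

The radius of convergence is infinite.


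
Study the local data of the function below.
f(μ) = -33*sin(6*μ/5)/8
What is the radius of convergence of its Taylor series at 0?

The factor sin(6*μ/5) is entire and contributes no finite singular point.
The polynomial part has no poles.
No finite singular points: the Taylor series at 0 converges everywhere.

The radius of convergence is infinite.


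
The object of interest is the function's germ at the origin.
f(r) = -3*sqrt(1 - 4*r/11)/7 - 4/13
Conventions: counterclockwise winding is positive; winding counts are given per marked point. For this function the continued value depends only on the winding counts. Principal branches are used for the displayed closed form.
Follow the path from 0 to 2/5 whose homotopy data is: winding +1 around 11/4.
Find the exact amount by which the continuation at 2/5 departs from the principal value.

The rational part is single-valued and drops out of the difference; each branch term changes only by its own monodromy.
(-3/7)*sqrt(1 - r/(11/4)): winding +1 is odd, the square root flips sign, contributing -2*(-3/7)*sqrt(1 - (2/5)/(11/4)) = -2*(-3/7)*sqrt(47/55) = (6/385)*sqrt(2585).
Summing the contributions at r = 2/5 gives (6/385)*sqrt(2585).

Continued minus principal equals (6/385)*sqrt(2585).


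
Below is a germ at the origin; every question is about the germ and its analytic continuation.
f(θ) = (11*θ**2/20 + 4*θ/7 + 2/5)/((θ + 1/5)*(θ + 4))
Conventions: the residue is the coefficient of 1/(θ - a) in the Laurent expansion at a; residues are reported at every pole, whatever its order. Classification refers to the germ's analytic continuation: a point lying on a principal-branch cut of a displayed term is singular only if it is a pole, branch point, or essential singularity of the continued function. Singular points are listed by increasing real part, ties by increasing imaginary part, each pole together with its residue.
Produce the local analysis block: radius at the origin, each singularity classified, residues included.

Radius of convergence at 0: 1/5.
At -4: a pole of order 1; residue -242/133.
At -1/5: a pole of order 1; residue 1077/13300.

Denominator factor (θ + 4): pole of order 1 at -4, modulus 4.
Denominator factor (θ + 1/5): pole of order 1 at -1/5, modulus 1/5.
The radius of convergence is the smallest modulus among the singular points: 1/5.
At the order-1 pole -4 set g(θ) = (θ - (-4))*f(θ) = (11*θ**2/20 + 4*θ/7 + 2/5)/(θ + 1/5).
Simple pole: residue = g(a) at a = -4, which is -242/133.
At the order-1 pole -1/5 set g(θ) = (θ - (-1/5))*f(θ) = (11*θ**2/20 + 4*θ/7 + 2/5)/(θ + 4).
Simple pole: residue = g(a) at a = -1/5, which is 1077/13300.
List the singular points by increasing real part (a conjugate pair: the negative imaginary part first).


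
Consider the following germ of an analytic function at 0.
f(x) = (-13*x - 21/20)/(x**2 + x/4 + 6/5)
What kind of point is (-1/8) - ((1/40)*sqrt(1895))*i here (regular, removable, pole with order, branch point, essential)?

The point is a pole of order 1.

The denominator factor x**2 + x/4 + 6/5 vanishes at (-1/8) - ((1/40)*sqrt(1895))*i and appears to the power 1; the numerator there equals (23/40) + ((13/40)*sqrt(1895))*i, nonzero, and no other factor vanishes.
Hence a pole whose order is the multiplicity, 1.


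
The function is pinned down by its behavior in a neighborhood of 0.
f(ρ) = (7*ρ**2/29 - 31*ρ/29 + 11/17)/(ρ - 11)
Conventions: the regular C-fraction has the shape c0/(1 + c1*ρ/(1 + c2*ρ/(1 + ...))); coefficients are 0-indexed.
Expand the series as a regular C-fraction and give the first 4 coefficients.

The regular C-fraction coefficients are [-1/17, 498/319, -224485/158862, 164633/6576090].

Taylor coefficients (expand at 0): a_0 = -1/17, a_1 = 498/5423, a_2 = -811/59653, a_3 = -811/656183.
c0 = a_0 = -1/17. Peel one level at a time: if S = 1 + c*ρ/S' with S'(0) = 1, then c is the ρ-coefficient of S and S' = c*ρ/(S - 1).
S_1 = c0/f = 1 + (498/319)*ρ + (224485/101761)*ρ^2 + ...; c1 = 498/319.
S_2 = c1*ρ/(S_1 - 1) = 1 + (-224485/158862)*ρ + (96509/2728044)*ρ^2 + ...; c2 = -224485/158862.
S_3 = c2*ρ/(S_2 - 1) = 1 + (164633/6576090)*ρ + ...; c3 = 164633/6576090.


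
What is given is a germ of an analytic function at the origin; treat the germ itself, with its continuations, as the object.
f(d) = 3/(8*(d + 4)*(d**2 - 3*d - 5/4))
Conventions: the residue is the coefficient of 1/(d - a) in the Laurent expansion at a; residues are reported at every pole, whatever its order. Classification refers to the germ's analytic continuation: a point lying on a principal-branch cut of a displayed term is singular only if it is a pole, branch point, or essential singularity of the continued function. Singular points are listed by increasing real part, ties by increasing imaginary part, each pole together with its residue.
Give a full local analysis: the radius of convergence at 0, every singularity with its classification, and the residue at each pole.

Radius of convergence at 0: -3/2 + (1/2)*sqrt(14).
At -4: a pole of order 1; residue 3/214.
At 3/2 - (1/2)*sqrt(14): a pole of order 1; residue -3/428 - (33/5992)*sqrt(14).
At 3/2 + (1/2)*sqrt(14): a pole of order 1; residue -3/428 + (33/5992)*sqrt(14).

Denominator factor (d + 4): pole of order 1 at -4, modulus 4.
Denominator factor (d**2 - 3*d - 5/4): discriminant 14, real irrational roots 3/2 + (1/2)*sqrt(14) and 3/2 - (1/2)*sqrt(14); poles of order 1, moduli 3/2 + (1/2)*sqrt(14) and -3/2 + (1/2)*sqrt(14).
The radius of convergence is the smallest modulus among the singular points: -3/2 + (1/2)*sqrt(14).
At the order-1 pole -4 set g(d) = (d - (-4))*f(d) = 3/(8*(d**2 - 3*d - 5/4)).
Simple pole: residue = g(a) at a = -4, which is 3/214.
The factor d**2 - 3*d - 5/4 splits as (d - a)(d - a') with a = 3/2 - (1/2)*sqrt(14), a' = 3/2 + (1/2)*sqrt(14). At the order-1 pole a set g(d) = (d - a)*f(d) = [3/(8*(d + 4))] / (d - a').
Simple pole: residue = g(a) at a = 3/2 - (1/2)*sqrt(14), which is -3/428 - (33/5992)*sqrt(14).
The factor d**2 - 3*d - 5/4 splits as (d - a)(d - a') with a = 3/2 + (1/2)*sqrt(14), a' = 3/2 - (1/2)*sqrt(14). At the order-1 pole a set g(d) = (d - a)*f(d) = [3/(8*(d + 4))] / (d - a').
Simple pole: residue = g(a) at a = 3/2 + (1/2)*sqrt(14), which is -3/428 + (33/5992)*sqrt(14).
List the singular points by increasing real part (a conjugate pair: the negative imaginary part first).


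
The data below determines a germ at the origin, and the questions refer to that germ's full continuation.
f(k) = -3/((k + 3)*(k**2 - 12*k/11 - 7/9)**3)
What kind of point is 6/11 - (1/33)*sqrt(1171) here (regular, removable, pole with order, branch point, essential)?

The denominator factor k**2 - 12*k/11 - 7/9 vanishes at 6/11 - (1/33)*sqrt(1171) and appears to the power 3; the numerator there equals -3, nonzero, and no other factor vanishes.
Hence a pole whose order is the multiplicity, 3.

The point is a pole of order 3.


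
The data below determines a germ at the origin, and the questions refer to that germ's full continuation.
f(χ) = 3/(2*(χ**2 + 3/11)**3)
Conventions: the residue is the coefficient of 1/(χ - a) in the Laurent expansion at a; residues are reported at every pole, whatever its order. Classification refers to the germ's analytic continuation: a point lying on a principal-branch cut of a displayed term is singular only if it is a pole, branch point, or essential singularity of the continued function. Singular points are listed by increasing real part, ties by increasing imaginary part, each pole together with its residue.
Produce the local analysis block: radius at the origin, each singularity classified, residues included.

Radius of convergence at 0: (1/11)*sqrt(33).
At -((1/11)*sqrt(33))*i: a pole of order 3; residue ((121/96)*sqrt(33))*i.
At ((1/11)*sqrt(33))*i: a pole of order 3; residue -((121/96)*sqrt(33))*i.

Denominator factor (χ**2 + 3/11)^3: discriminant -12/11, complex-conjugate roots ((1/11)*sqrt(33))*i and -((1/11)*sqrt(33))*i; poles of order 3, moduli (1/11)*sqrt(33) and (1/11)*sqrt(33).
The radius of convergence is the smallest modulus among the singular points: (1/11)*sqrt(33).
The factor χ**2 + 3/11 splits as (χ - a)(χ - a') with a = -((1/11)*sqrt(33))*i, a' = ((1/11)*sqrt(33))*i. At the order-3 pole a set g(χ) = (χ - a)^3*f(χ) = [3/2] / (χ - a')^3.
Order-3 pole: residue = g''(a)/2; g''(-((1/11)*sqrt(33))*i) = ((121/48)*sqrt(33))*i, so the residue is ((121/96)*sqrt(33))*i.
The factor χ**2 + 3/11 splits as (χ - a)(χ - a') with a = ((1/11)*sqrt(33))*i, a' = -((1/11)*sqrt(33))*i. At the order-3 pole a set g(χ) = (χ - a)^3*f(χ) = [3/2] / (χ - a')^3.
Order-3 pole: residue = g''(a)/2; g''(((1/11)*sqrt(33))*i) = -((121/48)*sqrt(33))*i, so the residue is -((121/96)*sqrt(33))*i.
List the singular points by increasing real part (a conjugate pair: the negative imaginary part first).


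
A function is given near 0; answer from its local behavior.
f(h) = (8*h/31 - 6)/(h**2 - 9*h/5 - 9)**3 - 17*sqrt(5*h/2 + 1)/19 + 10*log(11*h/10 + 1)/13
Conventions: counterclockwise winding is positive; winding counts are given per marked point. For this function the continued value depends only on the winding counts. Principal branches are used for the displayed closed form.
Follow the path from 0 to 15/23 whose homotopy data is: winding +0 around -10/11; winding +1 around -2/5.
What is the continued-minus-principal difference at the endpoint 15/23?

The rational part is single-valued and drops out of the difference; each branch term changes only by its own monodromy.
(-17/19)*sqrt(1 - h/(-2/5)): winding +1 is odd, the square root flips sign, contributing -2*(-17/19)*sqrt(1 - (15/23)/(-2/5)) = -2*(-17/19)*sqrt(121/46) = (187/437)*sqrt(46).
(10/13)*log(1 - h/(-10/11)): winding 0 around -10/11, so this term returns to its principal value, contribution 0.
Summing the contributions at h = 15/23 gives (187/437)*sqrt(46).

Continued minus principal equals (187/437)*sqrt(46).


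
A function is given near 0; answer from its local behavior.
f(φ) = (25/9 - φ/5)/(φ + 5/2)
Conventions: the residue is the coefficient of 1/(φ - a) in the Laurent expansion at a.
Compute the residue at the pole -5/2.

The residue is 59/18.

At the order-1 pole -5/2 set g(φ) = (φ - (-5/2))*f(φ) = 25/9 - φ/5.
Simple pole: residue = g(a) at a = -5/2, which is 59/18.


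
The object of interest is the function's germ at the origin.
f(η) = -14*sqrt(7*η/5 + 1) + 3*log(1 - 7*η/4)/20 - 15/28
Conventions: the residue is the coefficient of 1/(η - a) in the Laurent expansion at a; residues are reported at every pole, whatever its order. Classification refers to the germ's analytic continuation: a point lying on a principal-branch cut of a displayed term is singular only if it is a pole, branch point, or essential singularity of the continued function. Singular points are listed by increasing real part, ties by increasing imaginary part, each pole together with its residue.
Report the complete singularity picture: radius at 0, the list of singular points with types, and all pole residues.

Branch term (-14)*sqrt(1 - η/(-5/7)): its argument vanishes at η = -5/7, a square-root branch point, modulus 5/7.
Branch term (3/20)*log(1 - η/(4/7)): its argument vanishes at η = 4/7, a logarithmic branch point, modulus 4/7.
The radius of convergence is the smallest modulus among the singular points: 4/7.
List the singular points by increasing real part (a conjugate pair: the negative imaginary part first).

Radius of convergence at 0: 4/7.
At -5/7: an algebraic (square-root) branch point.
At 4/7: a logarithmic branch point.


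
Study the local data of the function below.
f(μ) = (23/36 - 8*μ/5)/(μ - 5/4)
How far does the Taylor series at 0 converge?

The radius of convergence is 5/4.

Denominator factor (μ - 5/4): pole of order 1 at 5/4, modulus 5/4.
The radius of convergence is the smallest modulus among the singular points: 5/4.


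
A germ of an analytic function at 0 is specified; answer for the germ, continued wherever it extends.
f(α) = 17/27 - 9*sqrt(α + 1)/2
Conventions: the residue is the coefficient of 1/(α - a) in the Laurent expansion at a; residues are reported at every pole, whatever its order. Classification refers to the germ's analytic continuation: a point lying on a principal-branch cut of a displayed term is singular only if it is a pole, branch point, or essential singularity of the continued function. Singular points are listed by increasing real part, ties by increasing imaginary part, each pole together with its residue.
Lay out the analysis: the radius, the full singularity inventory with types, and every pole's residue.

Branch term (-9/2)*sqrt(1 - α/(-1)): its argument vanishes at α = -1, a square-root branch point, modulus 1.
The radius of convergence is the smallest modulus among the singular points: 1.

Radius of convergence at 0: 1.
At -1: an algebraic (square-root) branch point.


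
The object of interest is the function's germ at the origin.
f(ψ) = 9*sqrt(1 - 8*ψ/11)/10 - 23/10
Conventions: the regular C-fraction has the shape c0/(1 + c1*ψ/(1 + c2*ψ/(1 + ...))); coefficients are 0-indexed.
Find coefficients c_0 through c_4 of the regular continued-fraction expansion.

The regular C-fraction coefficients are [-7/5, -18/77, 4/77, 7/11, -1].

Taylor coefficients (expand at 0): a_0 = -7/5, a_1 = -18/55, a_2 = -36/605, a_3 = -144/6655, a_4 = -144/14641.
c0 = a_0 = -7/5. Peel one level at a time: if S = 1 + c*ψ/S' with S'(0) = 1, then c is the ψ-coefficient of S and S' = c*ψ/(S - 1).
S_1 = c0/f = 1 + (-18/77)*ψ + (72/5929)*ψ^2 + ...; c1 = -18/77.
S_2 = c1*ψ/(S_1 - 1) = 1 + (4/77)*ψ + (-4/121)*ψ^2 + ...; c2 = 4/77.
S_3 = c2*ψ/(S_2 - 1) = 1 + (7/11)*ψ + (7/11)*ψ^2 + ...; c3 = 7/11.
S_4 = c3*ψ/(S_3 - 1) = 1 + (-1)*ψ + ...; c4 = -1.


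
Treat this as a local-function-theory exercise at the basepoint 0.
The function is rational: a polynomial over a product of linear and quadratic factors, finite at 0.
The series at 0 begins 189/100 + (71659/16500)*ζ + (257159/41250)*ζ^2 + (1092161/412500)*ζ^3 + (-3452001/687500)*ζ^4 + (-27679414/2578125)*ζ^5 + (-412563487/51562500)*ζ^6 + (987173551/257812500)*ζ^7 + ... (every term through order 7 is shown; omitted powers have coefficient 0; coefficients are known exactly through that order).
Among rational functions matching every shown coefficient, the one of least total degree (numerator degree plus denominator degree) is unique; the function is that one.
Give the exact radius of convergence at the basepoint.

The radius of convergence is (1/7)*sqrt(35).

No rational of total degree below 4 reproduces all 8 coefficients; solving the [2/2] Pade equations on them gives f(ζ) = (2*ζ**2 + 40*ζ/33 + 27/20)/(ζ**2 - ζ + 5/7), whose expansion matches every shown term.
Denominator factor (ζ**2 - ζ + 5/7): discriminant -13/7, complex-conjugate roots (1/2) + ((1/14)*sqrt(91))*i and (1/2) - ((1/14)*sqrt(91))*i; poles of order 1, moduli (1/7)*sqrt(35) and (1/7)*sqrt(35).
The radius of convergence is the smallest modulus among the singular points: (1/7)*sqrt(35).


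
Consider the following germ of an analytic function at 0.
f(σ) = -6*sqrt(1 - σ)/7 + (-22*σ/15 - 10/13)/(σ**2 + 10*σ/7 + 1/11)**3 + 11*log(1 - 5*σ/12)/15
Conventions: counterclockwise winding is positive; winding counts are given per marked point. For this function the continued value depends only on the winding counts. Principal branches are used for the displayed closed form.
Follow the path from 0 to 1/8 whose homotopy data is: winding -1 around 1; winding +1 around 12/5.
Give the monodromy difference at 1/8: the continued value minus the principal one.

The rational part is single-valued and drops out of the difference; each branch term changes only by its own monodromy.
(-6/7)*sqrt(1 - σ/(1)): winding -1 is odd, the square root flips sign, contributing -2*(-6/7)*sqrt(1 - (1/8)/(1)) = -2*(-6/7)*sqrt(7/8) = (3/7)*sqrt(14).
(11/15)*log(1 - σ/(12/5)): each positive loop around 12/5 adds 2*pi*i to the log, so winding +1 contributes (11/15)*(1)*2*pi*i = (22/15)*pi*i.
Summing the contributions at σ = 1/8 gives ((3/7)*sqrt(14)) + ((22/15)*pi)*i.

Continued minus principal equals ((3/7)*sqrt(14)) + ((22/15)*pi)*i.


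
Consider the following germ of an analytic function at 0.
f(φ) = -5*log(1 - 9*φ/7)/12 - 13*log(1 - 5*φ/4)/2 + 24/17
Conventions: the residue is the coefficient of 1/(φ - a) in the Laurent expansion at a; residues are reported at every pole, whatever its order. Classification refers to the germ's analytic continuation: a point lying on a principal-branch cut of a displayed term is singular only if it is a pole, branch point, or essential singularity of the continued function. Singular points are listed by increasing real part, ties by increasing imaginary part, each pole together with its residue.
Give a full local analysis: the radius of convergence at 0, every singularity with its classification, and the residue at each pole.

Radius of convergence at 0: 7/9.
At 7/9: a logarithmic branch point.
At 4/5: a logarithmic branch point.

Branch term (-13/2)*log(1 - φ/(4/5)): its argument vanishes at φ = 4/5, a logarithmic branch point, modulus 4/5.
Branch term (-5/12)*log(1 - φ/(7/9)): its argument vanishes at φ = 7/9, a logarithmic branch point, modulus 7/9.
The radius of convergence is the smallest modulus among the singular points: 7/9.
List the singular points by increasing real part (a conjugate pair: the negative imaginary part first).


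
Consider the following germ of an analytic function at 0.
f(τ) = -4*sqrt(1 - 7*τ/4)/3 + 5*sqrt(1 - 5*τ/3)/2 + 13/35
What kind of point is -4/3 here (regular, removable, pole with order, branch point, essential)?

The point is a regular point.

There is no denominator, hence no pole anywhere.
Branch term sqrt(1 - τ/(4/7)): argument at -4/3 is 10/3, nonzero, so -4/3 is not its branch point (a point on a principal cut is still regular for the continued germ).
Branch term sqrt(1 - τ/(3/5)): argument at -4/3 is 29/9, nonzero, so -4/3 is not its branch point (a point on a principal cut is still regular for the continued germ).
So the germ continues analytically to -4/3.


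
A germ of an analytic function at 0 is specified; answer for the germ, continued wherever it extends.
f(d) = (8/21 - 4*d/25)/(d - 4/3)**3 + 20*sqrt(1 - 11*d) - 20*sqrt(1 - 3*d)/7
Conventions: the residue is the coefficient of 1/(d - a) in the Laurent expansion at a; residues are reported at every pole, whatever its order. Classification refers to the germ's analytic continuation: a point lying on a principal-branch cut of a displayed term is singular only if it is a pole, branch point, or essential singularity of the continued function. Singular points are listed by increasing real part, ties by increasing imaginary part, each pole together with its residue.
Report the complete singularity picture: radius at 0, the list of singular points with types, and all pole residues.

Denominator factor (d - 4/3)^3: pole of order 3 at 4/3, modulus 4/3.
Branch term (-20/7)*sqrt(1 - d/(1/3)): its argument vanishes at d = 1/3, a square-root branch point, modulus 1/3.
Branch term (20)*sqrt(1 - d/(1/11)): its argument vanishes at d = 1/11, a square-root branch point, modulus 1/11.
The radius of convergence is the smallest modulus among the singular points: 1/11.
The branch terms are analytic at 4/3 and contribute nothing to the residue; only the rational part matters.
At the order-3 pole 4/3 set g(d) = (d - (4/3))^3*(rational part) = 8/21 - 4*d/25.
Order-3 pole: residue = g''(a)/2; g''(4/3) = 0, so the residue is 0.
List the singular points by increasing real part (a conjugate pair: the negative imaginary part first).

Radius of convergence at 0: 1/11.
At 1/11: an algebraic (square-root) branch point.
At 1/3: an algebraic (square-root) branch point.
At 4/3: a pole of order 3; residue 0.


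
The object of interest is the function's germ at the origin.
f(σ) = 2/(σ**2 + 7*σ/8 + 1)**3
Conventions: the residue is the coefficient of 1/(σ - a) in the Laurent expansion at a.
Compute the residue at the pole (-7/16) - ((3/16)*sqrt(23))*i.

The residue is ((131072/985527)*sqrt(23))*i.

The factor σ**2 + 7*σ/8 + 1 splits as (σ - a)(σ - a') with a = (-7/16) - ((3/16)*sqrt(23))*i, a' = (-7/16) + ((3/16)*sqrt(23))*i. At the order-3 pole a set g(σ) = (σ - a)^3*f(σ) = [2] / (σ - a')^3.
Order-3 pole: residue = g''(a)/2; g''((-7/16) - ((3/16)*sqrt(23))*i) = ((262144/985527)*sqrt(23))*i, so the residue is ((131072/985527)*sqrt(23))*i.


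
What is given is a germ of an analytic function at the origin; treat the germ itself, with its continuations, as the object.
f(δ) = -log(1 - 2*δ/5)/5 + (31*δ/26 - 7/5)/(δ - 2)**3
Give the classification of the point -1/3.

The point is a regular point.

Denominator factors: δ - 2 = -7/3 at δ = -1/3 — none vanishes.
Branch term log(1 - δ/(5/2)): argument at -1/3 is 17/15, nonzero, so -1/3 is not its branch point (a point on a principal cut is still regular for the continued germ).
So the germ continues analytically to -1/3.


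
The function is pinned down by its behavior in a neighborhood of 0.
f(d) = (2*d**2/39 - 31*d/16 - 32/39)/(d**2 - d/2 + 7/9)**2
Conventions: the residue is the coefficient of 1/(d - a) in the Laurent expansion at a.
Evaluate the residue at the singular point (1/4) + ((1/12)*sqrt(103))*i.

The factor d**2 - d/2 + 7/9 splits as (d - a)(d - a') with a = (1/4) + ((1/12)*sqrt(103))*i, a' = (1/4) - ((1/12)*sqrt(103))*i. At the order-2 pole a set g(d) = (d - a)^2*f(d) = [2*d**2/39 - 31*d/16 - 32/39] / (d - a')^2.
Order-2 pole: residue = g'(a); g'((1/4) + ((1/12)*sqrt(103))*i) = ((28417/551668)*sqrt(103))*i, so the residue is ((28417/551668)*sqrt(103))*i.

The residue is ((28417/551668)*sqrt(103))*i.


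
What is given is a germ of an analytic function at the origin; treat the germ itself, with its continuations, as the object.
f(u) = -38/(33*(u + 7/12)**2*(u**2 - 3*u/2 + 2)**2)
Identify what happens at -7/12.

The point is a pole of order 2.

The denominator factor u + 7/12 vanishes at -7/12 and appears to the power 2; the numerator there equals -38/33, nonzero, and no other factor vanishes.
Hence a pole whose order is the multiplicity, 2.


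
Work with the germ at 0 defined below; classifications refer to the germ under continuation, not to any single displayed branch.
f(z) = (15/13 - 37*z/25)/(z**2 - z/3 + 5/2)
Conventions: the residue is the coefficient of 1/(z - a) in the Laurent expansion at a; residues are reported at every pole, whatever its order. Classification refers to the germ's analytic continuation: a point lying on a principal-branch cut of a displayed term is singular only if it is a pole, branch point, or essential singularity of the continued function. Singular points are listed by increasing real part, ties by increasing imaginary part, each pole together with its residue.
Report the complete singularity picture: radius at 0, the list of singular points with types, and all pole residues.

Denominator factor (z**2 - z/3 + 5/2): discriminant -89/9, complex-conjugate roots (1/6) + ((1/6)*sqrt(89))*i and (1/6) - ((1/6)*sqrt(89))*i; poles of order 1, moduli (1/2)*sqrt(10) and (1/2)*sqrt(10).
The radius of convergence is the smallest modulus among the singular points: (1/2)*sqrt(10).
The factor z**2 - z/3 + 5/2 splits as (z - a)(z - a') with a = (1/6) - ((1/6)*sqrt(89))*i, a' = (1/6) + ((1/6)*sqrt(89))*i. At the order-1 pole a set g(z) = (z - a)*f(z) = [15/13 - 37*z/25] / (z - a').
Simple pole: residue = g(a) at a = (1/6) - ((1/6)*sqrt(89))*i, which is (-37/50) + ((1769/57850)*sqrt(89))*i.
The factor z**2 - z/3 + 5/2 splits as (z - a)(z - a') with a = (1/6) + ((1/6)*sqrt(89))*i, a' = (1/6) - ((1/6)*sqrt(89))*i. At the order-1 pole a set g(z) = (z - a)*f(z) = [15/13 - 37*z/25] / (z - a').
Simple pole: residue = g(a) at a = (1/6) + ((1/6)*sqrt(89))*i, which is (-37/50) - ((1769/57850)*sqrt(89))*i.
List the singular points by increasing real part (a conjugate pair: the negative imaginary part first).

Radius of convergence at 0: (1/2)*sqrt(10).
At (1/6) - ((1/6)*sqrt(89))*i: a pole of order 1; residue (-37/50) + ((1769/57850)*sqrt(89))*i.
At (1/6) + ((1/6)*sqrt(89))*i: a pole of order 1; residue (-37/50) - ((1769/57850)*sqrt(89))*i.
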